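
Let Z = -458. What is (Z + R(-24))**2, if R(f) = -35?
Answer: 243049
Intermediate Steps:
(Z + R(-24))**2 = (-458 - 35)**2 = (-493)**2 = 243049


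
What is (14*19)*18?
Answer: 4788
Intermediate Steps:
(14*19)*18 = 266*18 = 4788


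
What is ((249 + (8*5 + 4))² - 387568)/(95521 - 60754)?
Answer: -100573/11589 ≈ -8.6783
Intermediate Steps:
((249 + (8*5 + 4))² - 387568)/(95521 - 60754) = ((249 + (40 + 4))² - 387568)/34767 = ((249 + 44)² - 387568)*(1/34767) = (293² - 387568)*(1/34767) = (85849 - 387568)*(1/34767) = -301719*1/34767 = -100573/11589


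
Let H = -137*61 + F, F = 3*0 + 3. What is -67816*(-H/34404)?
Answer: -141633716/8601 ≈ -16467.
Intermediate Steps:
F = 3 (F = 0 + 3 = 3)
H = -8354 (H = -137*61 + 3 = -8357 + 3 = -8354)
-67816*(-H/34404) = -67816/((-34404/(-8354))) = -67816/((-34404*(-1/8354))) = -67816/17202/4177 = -67816*4177/17202 = -141633716/8601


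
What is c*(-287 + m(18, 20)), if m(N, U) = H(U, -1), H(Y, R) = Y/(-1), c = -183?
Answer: 56181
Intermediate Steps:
H(Y, R) = -Y (H(Y, R) = Y*(-1) = -Y)
m(N, U) = -U
c*(-287 + m(18, 20)) = -183*(-287 - 1*20) = -183*(-287 - 20) = -183*(-307) = 56181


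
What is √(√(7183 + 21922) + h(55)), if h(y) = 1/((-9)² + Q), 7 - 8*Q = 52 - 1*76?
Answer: √(5432 + 461041*√29105)/679 ≈ 13.062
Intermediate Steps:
Q = 31/8 (Q = 7/8 - (52 - 1*76)/8 = 7/8 - (52 - 76)/8 = 7/8 - ⅛*(-24) = 7/8 + 3 = 31/8 ≈ 3.8750)
h(y) = 8/679 (h(y) = 1/((-9)² + 31/8) = 1/(81 + 31/8) = 1/(679/8) = 8/679)
√(√(7183 + 21922) + h(55)) = √(√(7183 + 21922) + 8/679) = √(√29105 + 8/679) = √(8/679 + √29105)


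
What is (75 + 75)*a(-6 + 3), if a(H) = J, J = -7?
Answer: -1050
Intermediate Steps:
a(H) = -7
(75 + 75)*a(-6 + 3) = (75 + 75)*(-7) = 150*(-7) = -1050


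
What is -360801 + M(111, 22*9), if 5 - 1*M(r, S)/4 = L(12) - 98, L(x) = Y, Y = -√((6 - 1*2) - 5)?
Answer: -360389 + 4*I ≈ -3.6039e+5 + 4.0*I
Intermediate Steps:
Y = -I (Y = -√((6 - 2) - 5) = -√(4 - 5) = -√(-1) = -I ≈ -1.0*I)
L(x) = -I
M(r, S) = 412 + 4*I (M(r, S) = 20 - 4*(-I - 98) = 20 - 4*(-98 - I) = 20 + (392 + 4*I) = 412 + 4*I)
-360801 + M(111, 22*9) = -360801 + (412 + 4*I) = -360389 + 4*I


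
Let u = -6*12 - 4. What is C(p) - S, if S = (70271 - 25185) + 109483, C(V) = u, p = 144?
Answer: -154645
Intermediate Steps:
u = -76 (u = -72 - 4 = -76)
C(V) = -76
S = 154569 (S = 45086 + 109483 = 154569)
C(p) - S = -76 - 1*154569 = -76 - 154569 = -154645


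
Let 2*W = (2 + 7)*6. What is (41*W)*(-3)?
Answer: -3321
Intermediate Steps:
W = 27 (W = ((2 + 7)*6)/2 = (9*6)/2 = (½)*54 = 27)
(41*W)*(-3) = (41*27)*(-3) = 1107*(-3) = -3321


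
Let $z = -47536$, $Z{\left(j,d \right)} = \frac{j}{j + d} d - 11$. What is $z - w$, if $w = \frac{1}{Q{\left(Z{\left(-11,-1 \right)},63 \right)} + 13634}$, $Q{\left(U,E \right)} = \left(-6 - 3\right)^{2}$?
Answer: $- \frac{651956241}{13715} \approx -47536.0$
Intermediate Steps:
$Z{\left(j,d \right)} = -11 + \frac{d j}{d + j}$ ($Z{\left(j,d \right)} = \frac{j}{d + j} d - 11 = \frac{d j}{d + j} - 11 = -11 + \frac{d j}{d + j}$)
$Q{\left(U,E \right)} = 81$ ($Q{\left(U,E \right)} = \left(-9\right)^{2} = 81$)
$w = \frac{1}{13715}$ ($w = \frac{1}{81 + 13634} = \frac{1}{13715} \approx 7.2913 \cdot 10^{-5}$)
$z - w = -47536 - \frac{1}{13715} = - \frac{651956241}{13715}$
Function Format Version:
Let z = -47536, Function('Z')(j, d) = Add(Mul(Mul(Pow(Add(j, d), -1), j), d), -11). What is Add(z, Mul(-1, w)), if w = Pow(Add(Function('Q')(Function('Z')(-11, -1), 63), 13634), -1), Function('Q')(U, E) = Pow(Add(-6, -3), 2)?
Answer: Rational(-651956241, 13715) ≈ -47536.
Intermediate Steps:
Function('Z')(j, d) = Add(-11, Mul(d, j, Pow(Add(d, j), -1))) (Function('Z')(j, d) = Add(Mul(Mul(Pow(Add(d, j), -1), j), d), -11) = Add(Mul(Mul(j, Pow(Add(d, j), -1)), d), -11) = Add(Mul(d, j, Pow(Add(d, j), -1)), -11) = Add(-11, Mul(d, j, Pow(Add(d, j), -1))))
Function('Q')(U, E) = 81 (Function('Q')(U, E) = Pow(-9, 2) = 81)
w = Rational(1, 13715) (w = Pow(Add(81, 13634), -1) = Pow(13715, -1) = Rational(1, 13715) ≈ 7.2913e-5)
Add(z, Mul(-1, w)) = Add(-47536, Mul(-1, Rational(1, 13715))) = Add(-47536, Rational(-1, 13715)) = Rational(-651956241, 13715)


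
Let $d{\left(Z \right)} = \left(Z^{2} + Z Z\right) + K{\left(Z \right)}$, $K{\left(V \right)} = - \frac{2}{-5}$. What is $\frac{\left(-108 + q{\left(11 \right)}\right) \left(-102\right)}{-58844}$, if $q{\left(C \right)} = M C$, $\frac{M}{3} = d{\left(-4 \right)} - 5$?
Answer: $\frac{203031}{147110} \approx 1.3801$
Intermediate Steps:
$K{\left(V \right)} = \frac{2}{5}$ ($K{\left(V \right)} = \left(-2\right) \left(- \frac{1}{5}\right) = \frac{2}{5}$)
$d{\left(Z \right)} = \frac{2}{5} + 2 Z^{2}$ ($d{\left(Z \right)} = \left(Z^{2} + Z Z\right) + \frac{2}{5} = \left(Z^{2} + Z^{2}\right) + \frac{2}{5} = 2 Z^{2} + \frac{2}{5} = \frac{2}{5} + 2 Z^{2}$)
$M = \frac{411}{5}$ ($M = 3 \left(\left(\frac{2}{5} + 2 \left(-4\right)^{2}\right) - 5\right) = 3 \left(\left(\frac{2}{5} + 2 \cdot 16\right) - 5\right) = 3 \left(\left(\frac{2}{5} + 32\right) - 5\right) = 3 \left(\frac{162}{5} - 5\right) = 3 \cdot \frac{137}{5} = \frac{411}{5} \approx 82.2$)
$q{\left(C \right)} = \frac{411 C}{5}$
$\frac{\left(-108 + q{\left(11 \right)}\right) \left(-102\right)}{-58844} = \frac{\left(-108 + \frac{411}{5} \cdot 11\right) \left(-102\right)}{-58844} = \left(-108 + \frac{4521}{5}\right) \left(-102\right) \left(- \frac{1}{58844}\right) = \frac{3981}{5} \left(-102\right) \left(- \frac{1}{58844}\right) = \left(- \frac{406062}{5}\right) \left(- \frac{1}{58844}\right) = \frac{203031}{147110}$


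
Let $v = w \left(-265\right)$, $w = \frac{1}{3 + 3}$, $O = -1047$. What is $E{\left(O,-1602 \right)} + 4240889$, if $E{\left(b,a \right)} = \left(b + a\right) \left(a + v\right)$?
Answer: $\frac{17203169}{2} \approx 8.6016 \cdot 10^{6}$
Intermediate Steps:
$w = \frac{1}{6} \approx 0.16667$
$v = - \frac{265}{6}$ ($v = \frac{1}{6} \left(-265\right) = - \frac{265}{6} \approx -44.167$)
$E{\left(b,a \right)} = \left(- \frac{265}{6} + a\right) \left(a + b\right)$ ($E{\left(b,a \right)} = \left(b + a\right) \left(a - \frac{265}{6}\right) = \left(a + b\right) \left(- \frac{265}{6} + a\right) = \left(- \frac{265}{6} + a\right) \left(a + b\right)$)
$E{\left(O,-1602 \right)} + 4240889 = \left(\left(-1602\right)^{2} - -70755 - - \frac{92485}{2} - -1677294\right) + 4240889 = \left(2566404 + 70755 + \frac{92485}{2} + 1677294\right) + 4240889 = \frac{8721391}{2} + 4240889 = \frac{17203169}{2}$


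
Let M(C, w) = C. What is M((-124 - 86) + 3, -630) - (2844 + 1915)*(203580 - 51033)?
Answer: -725971380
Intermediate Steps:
M((-124 - 86) + 3, -630) - (2844 + 1915)*(203580 - 51033) = ((-124 - 86) + 3) - (2844 + 1915)*(203580 - 51033) = (-210 + 3) - 4759*152547 = -207 - 1*725971173 = -207 - 725971173 = -725971380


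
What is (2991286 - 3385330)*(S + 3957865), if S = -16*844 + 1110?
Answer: -1554689174724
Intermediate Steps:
S = -12394 (S = -13504 + 1110 = -12394)
(2991286 - 3385330)*(S + 3957865) = (2991286 - 3385330)*(-12394 + 3957865) = -394044*3945471 = -1554689174724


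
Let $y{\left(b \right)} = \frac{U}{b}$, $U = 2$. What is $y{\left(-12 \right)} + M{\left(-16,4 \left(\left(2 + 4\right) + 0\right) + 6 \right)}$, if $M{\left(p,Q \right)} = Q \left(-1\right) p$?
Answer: $\frac{2879}{6} \approx 479.83$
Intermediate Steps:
$y{\left(b \right)} = \frac{2}{b}$
$M{\left(p,Q \right)} = - Q p$
$y{\left(-12 \right)} + M{\left(-16,4 \left(\left(2 + 4\right) + 0\right) + 6 \right)} = \frac{2}{-12} - \left(4 \left(\left(2 + 4\right) + 0\right) + 6\right) \left(-16\right) = 2 \left(- \frac{1}{12}\right) - \left(4 \left(6 + 0\right) + 6\right) \left(-16\right) = - \frac{1}{6} - \left(4 \cdot 6 + 6\right) \left(-16\right) = - \frac{1}{6} - \left(24 + 6\right) \left(-16\right) = - \frac{1}{6} - 30 \left(-16\right) = - \frac{1}{6} + 480 = \frac{2879}{6}$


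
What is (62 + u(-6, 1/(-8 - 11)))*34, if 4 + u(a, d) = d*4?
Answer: 37332/19 ≈ 1964.8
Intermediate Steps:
u(a, d) = -4 + 4*d (u(a, d) = -4 + d*4 = -4 + 4*d)
(62 + u(-6, 1/(-8 - 11)))*34 = (62 + (-4 + 4/(-8 - 11)))*34 = (62 + (-4 + 4/(-19)))*34 = (62 + (-4 + 4*(-1/19)))*34 = (62 + (-4 - 4/19))*34 = (62 - 80/19)*34 = (1098/19)*34 = 37332/19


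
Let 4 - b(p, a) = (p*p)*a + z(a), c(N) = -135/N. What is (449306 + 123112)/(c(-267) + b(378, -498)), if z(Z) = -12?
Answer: 50945202/6332906117 ≈ 0.0080445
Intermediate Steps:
b(p, a) = 16 - a*p² (b(p, a) = 4 - ((p*p)*a - 12) = 4 - (p²*a - 12) = 4 - (a*p² - 12) = 4 - (-12 + a*p²) = 4 + (12 - a*p²) = 16 - a*p²)
(449306 + 123112)/(c(-267) + b(378, -498)) = (449306 + 123112)/(-135/(-267) + (16 - 1*(-498)*378²)) = 572418/(-135*(-1/267) + (16 - 1*(-498)*142884)) = 572418/(45/89 + (16 + 71156232)) = 572418/(45/89 + 71156248) = 572418/(6332906117/89) = 572418*(89/6332906117) = 50945202/6332906117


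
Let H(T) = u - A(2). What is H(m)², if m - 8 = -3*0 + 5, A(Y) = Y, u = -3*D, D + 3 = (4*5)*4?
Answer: 54289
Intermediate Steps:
D = 77 (D = -3 + (4*5)*4 = -3 + 20*4 = -3 + 80 = 77)
u = -231 (u = -3*77 = -231)
m = 13 (m = 8 + (-3*0 + 5) = 8 + (0 + 5) = 8 + 5 = 13)
H(T) = -233 (H(T) = -231 - 1*2 = -231 - 2 = -233)
H(m)² = (-233)² = 54289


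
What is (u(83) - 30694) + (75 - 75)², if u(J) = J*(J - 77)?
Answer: -30196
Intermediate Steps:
u(J) = J*(-77 + J)
(u(83) - 30694) + (75 - 75)² = (83*(-77 + 83) - 30694) + (75 - 75)² = (83*6 - 30694) + 0² = (498 - 30694) + 0 = -30196 + 0 = -30196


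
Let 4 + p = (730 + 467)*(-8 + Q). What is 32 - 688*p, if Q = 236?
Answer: -187763424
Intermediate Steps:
p = 272912 (p = -4 + (730 + 467)*(-8 + 236) = -4 + 1197*228 = -4 + 272916 = 272912)
32 - 688*p = 32 - 688*272912 = 32 - 187763456 = -187763424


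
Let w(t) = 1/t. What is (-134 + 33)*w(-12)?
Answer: 101/12 ≈ 8.4167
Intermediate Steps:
(-134 + 33)*w(-12) = (-134 + 33)/(-12) = -101*(-1/12) = 101/12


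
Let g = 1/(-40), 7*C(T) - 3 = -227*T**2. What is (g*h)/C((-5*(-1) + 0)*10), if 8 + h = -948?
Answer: -239/810710 ≈ -0.00029480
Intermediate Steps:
C(T) = 3/7 - 227*T**2/7 (C(T) = 3/7 + (-227*T**2)/7 = 3/7 - 227*T**2/7)
g = -1/40 ≈ -0.025000
h = -956 (h = -8 - 948 = -956)
(g*h)/C((-5*(-1) + 0)*10) = (-1/40*(-956))/(3/7 - 227*100*(-5*(-1) + 0)**2/7) = 239/(10*(3/7 - 227*100*(5 + 0)**2/7)) = 239/(10*(3/7 - 227*(5*10)**2/7)) = 239/(10*(3/7 - 227/7*50**2)) = 239/(10*(3/7 - 227/7*2500)) = 239/(10*(3/7 - 567500/7)) = (239/10)/(-81071) = (239/10)*(-1/81071) = -239/810710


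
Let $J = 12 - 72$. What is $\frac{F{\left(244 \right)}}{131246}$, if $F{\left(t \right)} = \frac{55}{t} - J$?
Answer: $\frac{14695}{32024024} \approx 0.00045887$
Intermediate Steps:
$J = -60$ ($J = 12 - 72 = -60$)
$F{\left(t \right)} = 60 + \frac{55}{t}$ ($F{\left(t \right)} = \frac{55}{t} - -60 = \frac{55}{t} + 60 = 60 + \frac{55}{t}$)
$\frac{F{\left(244 \right)}}{131246} = \frac{60 + \frac{55}{244}}{131246} = \left(60 + 55 \cdot \frac{1}{244}\right) \frac{1}{131246} = \left(60 + \frac{55}{244}\right) \frac{1}{131246} = \frac{14695}{244} \cdot \frac{1}{131246} = \frac{14695}{32024024}$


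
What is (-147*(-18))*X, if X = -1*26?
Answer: -68796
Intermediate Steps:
X = -26
(-147*(-18))*X = -147*(-18)*(-26) = 2646*(-26) = -68796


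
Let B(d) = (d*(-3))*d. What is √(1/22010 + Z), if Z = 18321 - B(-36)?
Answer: 17*√37228132190/22010 ≈ 149.03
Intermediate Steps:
B(d) = -3*d² (B(d) = (-3*d)*d = -3*d²)
Z = 22209 (Z = 18321 - (-3)*(-36)² = 18321 - (-3)*1296 = 18321 - 1*(-3888) = 18321 + 3888 = 22209)
√(1/22010 + Z) = √(1/22010 + 22209) = √(488820091/22010) = 17*√37228132190/22010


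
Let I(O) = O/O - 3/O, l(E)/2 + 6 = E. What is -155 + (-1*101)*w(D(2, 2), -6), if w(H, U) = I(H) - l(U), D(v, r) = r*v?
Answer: -10417/4 ≈ -2604.3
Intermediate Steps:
l(E) = -12 + 2*E
I(O) = 1 - 3/O
w(H, U) = 12 - 2*U + (-3 + H)/H (w(H, U) = (-3 + H)/H - (-12 + 2*U) = (-3 + H)/H + (12 - 2*U) = 12 - 2*U + (-3 + H)/H)
-155 + (-1*101)*w(D(2, 2), -6) = -155 + (-1*101)*(13 - 3/(2*2) - 2*(-6)) = -155 - 101*(13 - 3/4 + 12) = -155 - 101*(13 - 3*¼ + 12) = -155 - 101*(13 - ¾ + 12) = -155 - 101*97/4 = -155 - 9797/4 = -10417/4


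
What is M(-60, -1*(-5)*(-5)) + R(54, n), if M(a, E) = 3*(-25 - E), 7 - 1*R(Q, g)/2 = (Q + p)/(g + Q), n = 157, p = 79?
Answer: 2688/211 ≈ 12.739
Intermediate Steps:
R(Q, g) = 14 - 2*(79 + Q)/(Q + g) (R(Q, g) = 14 - 2*(Q + 79)/(g + Q) = 14 - 2*(79 + Q)/(Q + g))
M(a, E) = -75 - 3*E
M(-60, -1*(-5)*(-5)) + R(54, n) = (-75 - 3*(-1*(-5))*(-5)) + 2*(-79 + 6*54 + 7*157)/(54 + 157) = (-75 - 15*(-5)) + 2*(-79 + 324 + 1099)/211 = (-75 - 3*(-25)) + 2*(1/211)*1344 = (-75 + 75) + 2688/211 = 0 + 2688/211 = 2688/211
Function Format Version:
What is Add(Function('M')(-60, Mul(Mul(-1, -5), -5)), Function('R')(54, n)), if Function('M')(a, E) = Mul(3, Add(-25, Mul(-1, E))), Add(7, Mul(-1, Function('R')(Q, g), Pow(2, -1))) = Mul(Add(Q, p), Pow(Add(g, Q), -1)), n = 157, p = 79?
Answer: Rational(2688, 211) ≈ 12.739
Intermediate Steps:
Function('R')(Q, g) = Add(14, Mul(-2, Pow(Add(Q, g), -1), Add(79, Q))) (Function('R')(Q, g) = Add(14, Mul(-2, Mul(Add(Q, 79), Pow(Add(g, Q), -1)))) = Add(14, Mul(-2, Mul(Add(79, Q), Pow(Add(Q, g), -1)))) = Add(14, Mul(-2, Mul(Pow(Add(Q, g), -1), Add(79, Q)))) = Add(14, Mul(-2, Pow(Add(Q, g), -1), Add(79, Q))))
Function('M')(a, E) = Add(-75, Mul(-3, E))
Add(Function('M')(-60, Mul(Mul(-1, -5), -5)), Function('R')(54, n)) = Add(Add(-75, Mul(-3, Mul(Mul(-1, -5), -5))), Mul(2, Pow(Add(54, 157), -1), Add(-79, Mul(6, 54), Mul(7, 157)))) = Add(Add(-75, Mul(-3, Mul(5, -5))), Mul(2, Pow(211, -1), Add(-79, 324, 1099))) = Add(Add(-75, Mul(-3, -25)), Mul(2, Rational(1, 211), 1344)) = Add(Add(-75, 75), Rational(2688, 211)) = Add(0, Rational(2688, 211)) = Rational(2688, 211)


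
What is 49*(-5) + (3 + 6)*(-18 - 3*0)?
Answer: -407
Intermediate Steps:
49*(-5) + (3 + 6)*(-18 - 3*0) = -245 + 9*(-18 + 0) = -245 + 9*(-18) = -245 - 162 = -407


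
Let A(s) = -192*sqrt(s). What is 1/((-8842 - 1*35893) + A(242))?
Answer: -44735/1992299137 + 2112*sqrt(2)/1992299137 ≈ -2.0955e-5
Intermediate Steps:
1/((-8842 - 1*35893) + A(242)) = 1/((-8842 - 1*35893) - 2112*sqrt(2)) = 1/((-8842 - 35893) - 2112*sqrt(2)) = 1/(-44735 - 2112*sqrt(2))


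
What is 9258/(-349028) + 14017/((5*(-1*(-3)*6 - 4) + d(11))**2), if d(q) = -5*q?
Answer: 2445121213/39265650 ≈ 62.271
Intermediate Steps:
9258/(-349028) + 14017/((5*(-1*(-3)*6 - 4) + d(11))**2) = 9258/(-349028) + 14017/((5*(-1*(-3)*6 - 4) - 5*11)**2) = 9258*(-1/349028) + 14017/((5*(3*6 - 4) - 55)**2) = -4629/174514 + 14017/((5*(18 - 4) - 55)**2) = -4629/174514 + 14017/((5*14 - 55)**2) = -4629/174514 + 14017/((70 - 55)**2) = -4629/174514 + 14017/(15**2) = -4629/174514 + 14017/225 = 2445121213/39265650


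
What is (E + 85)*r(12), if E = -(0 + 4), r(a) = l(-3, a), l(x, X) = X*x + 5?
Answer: -2511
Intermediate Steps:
l(x, X) = 5 + X*x
r(a) = 5 - 3*a (r(a) = 5 + a*(-3) = 5 - 3*a)
E = -4 (E = -1*4 = -4)
(E + 85)*r(12) = (-4 + 85)*(5 - 3*12) = 81*(5 - 36) = 81*(-31) = -2511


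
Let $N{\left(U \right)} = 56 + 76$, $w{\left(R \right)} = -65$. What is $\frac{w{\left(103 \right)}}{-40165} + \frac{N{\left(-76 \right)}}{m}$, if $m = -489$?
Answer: $- \frac{351333}{1309379} \approx -0.26832$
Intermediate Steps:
$N{\left(U \right)} = 132$
$\frac{w{\left(103 \right)}}{-40165} + \frac{N{\left(-76 \right)}}{m} = - \frac{65}{-40165} + \frac{132}{-489} = \left(-65\right) \left(- \frac{1}{40165}\right) + 132 \left(- \frac{1}{489}\right) = \frac{13}{8033} - \frac{44}{163} = - \frac{351333}{1309379}$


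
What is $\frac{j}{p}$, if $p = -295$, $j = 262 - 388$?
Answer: $\frac{126}{295} \approx 0.42712$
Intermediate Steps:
$j = -126$ ($j = 262 - 388 = -126$)
$\frac{j}{p} = - \frac{126}{-295} = \left(-126\right) \left(- \frac{1}{295}\right) = \frac{126}{295}$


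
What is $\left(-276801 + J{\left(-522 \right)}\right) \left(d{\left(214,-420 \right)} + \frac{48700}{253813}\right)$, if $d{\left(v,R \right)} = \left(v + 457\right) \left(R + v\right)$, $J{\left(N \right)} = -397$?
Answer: $\frac{9725077983919524}{253813} \approx 3.8316 \cdot 10^{10}$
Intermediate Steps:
$d{\left(v,R \right)} = \left(457 + v\right) \left(R + v\right)$
$\left(-276801 + J{\left(-522 \right)}\right) \left(d{\left(214,-420 \right)} + \frac{48700}{253813}\right) = \left(-276801 - 397\right) \left(\left(214^{2} + 457 \left(-420\right) + 457 \cdot 214 - 89880\right) + \frac{48700}{253813}\right) = - 277198 \left(\left(45796 - 191940 + 97798 - 89880\right) + 48700 \cdot \frac{1}{253813}\right) = - 277198 \left(-138226 + \frac{48700}{253813}\right) = \left(-277198\right) \left(- \frac{35083507038}{253813}\right) = \frac{9725077983919524}{253813}$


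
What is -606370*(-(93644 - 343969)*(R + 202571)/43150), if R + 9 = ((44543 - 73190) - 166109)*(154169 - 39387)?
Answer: 67862933001511985150/863 ≈ 7.8636e+16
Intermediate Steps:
R = -22354483201 (R = -9 + ((44543 - 73190) - 166109)*(154169 - 39387) = -9 + (-28647 - 166109)*114782 = -9 - 194756*114782 = -9 - 22354483192 = -22354483201)
-606370*(-(93644 - 343969)*(R + 202571)/43150) = -606370*(-(-22354483201 + 202571)*(93644 - 343969)/43150) = -606370/((-43150/((-22354280630*(-250325))))) = -606370/((-43150/5595835298704750)) = -606370/((-43150*1/5595835298704750)) = -606370/(-863/111916705974095) = -606370*(-111916705974095/863) = 67862933001511985150/863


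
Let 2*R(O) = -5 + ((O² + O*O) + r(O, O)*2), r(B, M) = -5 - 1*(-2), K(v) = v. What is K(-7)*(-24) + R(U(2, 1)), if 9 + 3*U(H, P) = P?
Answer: 3053/18 ≈ 169.61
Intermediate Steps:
r(B, M) = -3 (r(B, M) = -5 + 2 = -3)
U(H, P) = -3 + P/3
R(O) = -11/2 + O² (R(O) = (-5 + ((O² + O*O) - 3*2))/2 = (-5 + ((O² + O²) - 6))/2 = (-5 + (2*O² - 6))/2 = (-5 + (-6 + 2*O²))/2 = (-11 + 2*O²)/2 = -11/2 + O²)
K(-7)*(-24) + R(U(2, 1)) = -7*(-24) + (-11/2 + (-3 + (⅓)*1)²) = 168 + (-11/2 + (-3 + ⅓)²) = 168 + (-11/2 + (-8/3)²) = 168 + (-11/2 + 64/9) = 168 + 29/18 = 3053/18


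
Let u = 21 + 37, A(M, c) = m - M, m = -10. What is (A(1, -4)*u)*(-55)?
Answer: 35090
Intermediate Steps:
A(M, c) = -10 - M
u = 58
(A(1, -4)*u)*(-55) = ((-10 - 1*1)*58)*(-55) = ((-10 - 1)*58)*(-55) = -11*58*(-55) = -638*(-55) = 35090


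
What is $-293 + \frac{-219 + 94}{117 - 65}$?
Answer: $- \frac{15361}{52} \approx -295.4$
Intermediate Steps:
$-293 + \frac{-219 + 94}{117 - 65} = -293 - \frac{125}{52} = - \frac{15361}{52}$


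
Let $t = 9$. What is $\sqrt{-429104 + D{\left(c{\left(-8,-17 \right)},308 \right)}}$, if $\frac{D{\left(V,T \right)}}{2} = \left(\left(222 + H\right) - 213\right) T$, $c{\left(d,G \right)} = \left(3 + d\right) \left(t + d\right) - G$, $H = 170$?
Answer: $2 i \sqrt{79710} \approx 564.66 i$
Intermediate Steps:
$c{\left(d,G \right)} = - G + \left(3 + d\right) \left(9 + d\right)$ ($c{\left(d,G \right)} = \left(3 + d\right) \left(9 + d\right) - G = - G + \left(3 + d\right) \left(9 + d\right)$)
$D{\left(V,T \right)} = 358 T$ ($D{\left(V,T \right)} = 2 \left(\left(222 + 170\right) - 213\right) T = 2 \left(392 - 213\right) T = 2 \cdot 179 T = 358 T$)
$\sqrt{-429104 + D{\left(c{\left(-8,-17 \right)},308 \right)}} = \sqrt{-429104 + 358 \cdot 308} = \sqrt{-429104 + 110264} = \sqrt{-318840} = 2 i \sqrt{79710}$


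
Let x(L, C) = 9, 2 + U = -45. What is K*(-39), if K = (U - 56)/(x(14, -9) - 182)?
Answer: -4017/173 ≈ -23.220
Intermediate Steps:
U = -47 (U = -2 - 45 = -47)
K = 103/173 (K = (-47 - 56)/(9 - 182) = -103/(-173) = -103*(-1/173) = 103/173 ≈ 0.59538)
K*(-39) = (103/173)*(-39) = -4017/173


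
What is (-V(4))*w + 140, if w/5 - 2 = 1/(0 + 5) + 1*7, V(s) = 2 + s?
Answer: -136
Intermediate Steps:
w = 46 (w = 10 + 5*(1/(0 + 5) + 1*7) = 10 + 5*(1/5 + 7) = 10 + 5*(⅕ + 7) = 10 + 5*(36/5) = 10 + 36 = 46)
(-V(4))*w + 140 = -(2 + 4)*46 + 140 = -1*6*46 + 140 = -6*46 + 140 = -276 + 140 = -136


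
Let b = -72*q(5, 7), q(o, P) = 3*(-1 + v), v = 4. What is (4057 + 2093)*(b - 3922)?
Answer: -28105500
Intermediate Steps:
q(o, P) = 9 (q(o, P) = 3*(-1 + 4) = 3*3 = 9)
b = -648 (b = -72*9 = -648)
(4057 + 2093)*(b - 3922) = (4057 + 2093)*(-648 - 3922) = 6150*(-4570) = -28105500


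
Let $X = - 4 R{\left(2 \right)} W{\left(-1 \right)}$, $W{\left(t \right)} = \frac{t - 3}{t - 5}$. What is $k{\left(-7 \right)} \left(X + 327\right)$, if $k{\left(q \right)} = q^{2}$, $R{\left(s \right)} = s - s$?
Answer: $16023$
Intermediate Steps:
$R{\left(s \right)} = 0$
$W{\left(t \right)} = \frac{-3 + t}{-5 + t}$
$X = 0$ ($X = \left(-4\right) 0 \frac{-3 - 1}{-5 - 1} = 0 \frac{1}{-6} \left(-4\right) = 0 \left(\left(- \frac{1}{6}\right) \left(-4\right)\right) = 0 \cdot \frac{2}{3} = 0$)
$k{\left(-7 \right)} \left(X + 327\right) = \left(-7\right)^{2} \left(0 + 327\right) = 49 \cdot 327 = 16023$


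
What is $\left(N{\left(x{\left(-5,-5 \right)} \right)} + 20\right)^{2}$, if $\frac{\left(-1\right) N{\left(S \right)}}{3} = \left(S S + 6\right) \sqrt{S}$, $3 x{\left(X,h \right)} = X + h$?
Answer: $- \frac{226360}{27} - \frac{6160 i \sqrt{30}}{9} \approx -8383.7 - 3748.9 i$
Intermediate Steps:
$x{\left(X,h \right)} = \frac{X}{3} + \frac{h}{3}$ ($x{\left(X,h \right)} = \frac{X + h}{3} = \frac{X}{3} + \frac{h}{3}$)
$N{\left(S \right)} = - 3 \sqrt{S} \left(6 + S^{2}\right)$ ($N{\left(S \right)} = - 3 \left(S S + 6\right) \sqrt{S} = - 3 \left(S^{2} + 6\right) \sqrt{S} = - 3 \left(6 + S^{2}\right) \sqrt{S} = - 3 \sqrt{S} \left(6 + S^{2}\right)$)
$\left(N{\left(x{\left(-5,-5 \right)} \right)} + 20\right)^{2} = \left(3 \sqrt{\frac{1}{3} \left(-5\right) + \frac{1}{3} \left(-5\right)} \left(-6 - \left(\frac{1}{3} \left(-5\right) + \frac{1}{3} \left(-5\right)\right)^{2}\right) + 20\right)^{2} = \left(3 \sqrt{- \frac{5}{3} - \frac{5}{3}} \left(-6 - \left(- \frac{5}{3} - \frac{5}{3}\right)^{2}\right) + 20\right)^{2} = \left(3 \sqrt{- \frac{10}{3}} \left(-6 - \left(- \frac{10}{3}\right)^{2}\right) + 20\right)^{2} = \left(3 \frac{i \sqrt{30}}{3} \left(-6 - \frac{100}{9}\right) + 20\right)^{2} = \left(3 \frac{i \sqrt{30}}{3} \left(- \frac{154}{9}\right) + 20\right)^{2} = \left(- \frac{154 i \sqrt{30}}{9} + 20\right)^{2} = \left(20 - \frac{154 i \sqrt{30}}{9}\right)^{2}$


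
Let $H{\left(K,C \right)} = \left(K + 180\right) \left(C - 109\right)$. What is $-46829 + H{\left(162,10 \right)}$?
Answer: $-80687$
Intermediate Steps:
$H{\left(K,C \right)} = \left(-109 + C\right) \left(180 + K\right)$ ($H{\left(K,C \right)} = \left(180 + K\right) \left(-109 + C\right) = \left(-109 + C\right) \left(180 + K\right)$)
$-46829 + H{\left(162,10 \right)} = -46829 + \left(-19620 - 17658 + 180 \cdot 10 + 10 \cdot 162\right) = -46829 + \left(-19620 - 17658 + 1800 + 1620\right) = -46829 - 33858 = -80687$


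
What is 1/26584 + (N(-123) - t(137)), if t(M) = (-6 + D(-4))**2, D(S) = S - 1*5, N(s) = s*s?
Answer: 396207937/26584 ≈ 14904.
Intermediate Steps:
N(s) = s**2
D(S) = -5 + S (D(S) = S - 5 = -5 + S)
t(M) = 225 (t(M) = (-6 + (-5 - 4))**2 = (-6 - 9)**2 = (-15)**2 = 225)
1/26584 + (N(-123) - t(137)) = 1/26584 + ((-123)**2 - 1*225) = 1/26584 + (15129 - 225) = 1/26584 + 14904 = 396207937/26584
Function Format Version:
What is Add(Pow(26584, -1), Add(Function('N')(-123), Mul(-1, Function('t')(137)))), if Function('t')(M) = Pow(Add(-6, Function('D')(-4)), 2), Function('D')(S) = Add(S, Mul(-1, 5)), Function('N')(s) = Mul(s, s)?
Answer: Rational(396207937, 26584) ≈ 14904.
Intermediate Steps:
Function('N')(s) = Pow(s, 2)
Function('D')(S) = Add(-5, S) (Function('D')(S) = Add(S, -5) = Add(-5, S))
Function('t')(M) = 225 (Function('t')(M) = Pow(Add(-6, Add(-5, -4)), 2) = Pow(Add(-6, -9), 2) = Pow(-15, 2) = 225)
Add(Pow(26584, -1), Add(Function('N')(-123), Mul(-1, Function('t')(137)))) = Add(Pow(26584, -1), Add(Pow(-123, 2), Mul(-1, 225))) = Add(Rational(1, 26584), Add(15129, -225)) = Add(Rational(1, 26584), 14904) = Rational(396207937, 26584)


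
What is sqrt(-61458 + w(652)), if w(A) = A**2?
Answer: sqrt(363646) ≈ 603.03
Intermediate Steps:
sqrt(-61458 + w(652)) = sqrt(-61458 + 652**2) = sqrt(-61458 + 425104) = sqrt(363646)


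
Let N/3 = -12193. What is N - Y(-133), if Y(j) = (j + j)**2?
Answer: -107335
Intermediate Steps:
Y(j) = 4*j**2 (Y(j) = (2*j)**2 = 4*j**2)
N = -36579 (N = 3*(-12193) = -36579)
N - Y(-133) = -36579 - 4*(-133)**2 = -36579 - 4*17689 = -36579 - 1*70756 = -36579 - 70756 = -107335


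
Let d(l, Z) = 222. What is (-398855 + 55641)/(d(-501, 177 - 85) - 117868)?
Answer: 171607/58823 ≈ 2.9173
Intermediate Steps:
(-398855 + 55641)/(d(-501, 177 - 85) - 117868) = (-398855 + 55641)/(222 - 117868) = -343214/(-117646) = -343214*(-1/117646) = 171607/58823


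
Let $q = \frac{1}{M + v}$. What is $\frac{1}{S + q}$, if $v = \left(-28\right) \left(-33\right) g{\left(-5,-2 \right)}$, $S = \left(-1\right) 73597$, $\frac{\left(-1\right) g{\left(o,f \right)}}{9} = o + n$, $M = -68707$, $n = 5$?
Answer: $- \frac{68707}{5056629080} \approx -1.3588 \cdot 10^{-5}$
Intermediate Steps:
$g{\left(o,f \right)} = -45 - 9 o$ ($g{\left(o,f \right)} = - 9 \left(o + 5\right) = - 9 \left(5 + o\right) = -45 - 9 o$)
$S = -73597$
$v = 0$ ($v = \left(-28\right) \left(-33\right) \left(-45 - -45\right) = 924 \left(-45 + 45\right) = 924 \cdot 0 = 0$)
$q = - \frac{1}{68707}$ ($q = \frac{1}{-68707 + 0} = \frac{1}{-68707} = - \frac{1}{68707} \approx -1.4555 \cdot 10^{-5}$)
$\frac{1}{S + q} = \frac{1}{-73597 - \frac{1}{68707}} = \frac{1}{- \frac{5056629080}{68707}} = - \frac{68707}{5056629080}$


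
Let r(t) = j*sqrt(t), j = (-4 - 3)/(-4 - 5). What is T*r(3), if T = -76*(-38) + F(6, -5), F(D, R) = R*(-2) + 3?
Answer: 6769*sqrt(3)/3 ≈ 3908.1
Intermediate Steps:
j = 7/9 (j = -7/(-9) = -7*(-1/9) = 7/9 ≈ 0.77778)
F(D, R) = 3 - 2*R (F(D, R) = -2*R + 3 = 3 - 2*R)
r(t) = 7*sqrt(t)/9
T = 2901 (T = -76*(-38) + (3 - 2*(-5)) = 2888 + (3 + 10) = 2888 + 13 = 2901)
T*r(3) = 2901*(7*sqrt(3)/9) = 6769*sqrt(3)/3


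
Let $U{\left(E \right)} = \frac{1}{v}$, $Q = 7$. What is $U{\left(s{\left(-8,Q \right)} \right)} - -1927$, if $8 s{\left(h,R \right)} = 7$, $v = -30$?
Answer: $\frac{57809}{30} \approx 1927.0$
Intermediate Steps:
$s{\left(h,R \right)} = \frac{7}{8}$ ($s{\left(h,R \right)} = \frac{1}{8} \cdot 7 = \frac{7}{8}$)
$U{\left(E \right)} = - \frac{1}{30}$ ($U{\left(E \right)} = \frac{1}{-30} = - \frac{1}{30}$)
$U{\left(s{\left(-8,Q \right)} \right)} - -1927 = - \frac{1}{30} - -1927 = - \frac{1}{30} + 1927 = \frac{57809}{30}$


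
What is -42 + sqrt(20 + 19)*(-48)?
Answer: -42 - 48*sqrt(39) ≈ -341.76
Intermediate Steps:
-42 + sqrt(20 + 19)*(-48) = -42 + sqrt(39)*(-48) = -42 - 48*sqrt(39)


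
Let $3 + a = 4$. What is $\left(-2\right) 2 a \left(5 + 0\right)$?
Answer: $-20$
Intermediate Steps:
$a = 1$ ($a = -3 + 4 = 1$)
$\left(-2\right) 2 a \left(5 + 0\right) = \left(-2\right) 2 \cdot 1 \left(5 + 0\right) = \left(-4\right) 1 \cdot 5 = \left(-4\right) 5 = -20$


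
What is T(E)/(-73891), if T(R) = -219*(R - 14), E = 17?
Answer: 657/73891 ≈ 0.0088915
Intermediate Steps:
T(R) = 3066 - 219*R (T(R) = -219*(-14 + R) = 3066 - 219*R)
T(E)/(-73891) = (3066 - 219*17)/(-73891) = (3066 - 3723)*(-1/73891) = -657*(-1/73891) = 657/73891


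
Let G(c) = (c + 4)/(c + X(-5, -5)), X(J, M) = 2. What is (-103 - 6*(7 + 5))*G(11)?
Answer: -2625/13 ≈ -201.92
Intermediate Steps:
G(c) = (4 + c)/(2 + c) (G(c) = (c + 4)/(c + 2) = (4 + c)/(2 + c))
(-103 - 6*(7 + 5))*G(11) = (-103 - 6*(7 + 5))*((4 + 11)/(2 + 11)) = (-103 - 6*12)*(15/13) = (-103 - 72)*((1/13)*15) = -175*15/13 = -2625/13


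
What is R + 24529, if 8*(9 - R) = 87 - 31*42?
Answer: 197519/8 ≈ 24690.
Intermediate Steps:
R = 1287/8 (R = 9 - (87 - 31*42)/8 = 9 - (87 - 1302)/8 = 9 - ⅛*(-1215) = 9 + 1215/8 = 1287/8 ≈ 160.88)
R + 24529 = 1287/8 + 24529 = 197519/8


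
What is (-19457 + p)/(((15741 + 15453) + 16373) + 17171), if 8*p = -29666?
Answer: -92661/258952 ≈ -0.35783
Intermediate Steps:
p = -14833/4 (p = (1/8)*(-29666) = -14833/4 ≈ -3708.3)
(-19457 + p)/(((15741 + 15453) + 16373) + 17171) = (-19457 - 14833/4)/(((15741 + 15453) + 16373) + 17171) = -92661/(4*((31194 + 16373) + 17171)) = -92661/(4*(47567 + 17171)) = -92661/4/64738 = -92661/4*1/64738 = -92661/258952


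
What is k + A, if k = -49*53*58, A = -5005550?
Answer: -5156176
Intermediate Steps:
k = -150626 (k = -2597*58 = -150626)
k + A = -150626 - 5005550 = -5156176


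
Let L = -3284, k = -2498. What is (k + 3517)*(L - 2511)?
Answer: -5905105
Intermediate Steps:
(k + 3517)*(L - 2511) = (-2498 + 3517)*(-3284 - 2511) = 1019*(-5795) = -5905105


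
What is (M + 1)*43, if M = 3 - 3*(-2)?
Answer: 430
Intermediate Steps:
M = 9 (M = 3 + 6 = 9)
(M + 1)*43 = (9 + 1)*43 = 10*43 = 430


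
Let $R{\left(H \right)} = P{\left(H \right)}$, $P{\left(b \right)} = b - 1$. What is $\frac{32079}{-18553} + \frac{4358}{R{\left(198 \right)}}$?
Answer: $\frac{74534411}{3654941} \approx 20.393$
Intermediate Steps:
$P{\left(b \right)} = -1 + b$
$R{\left(H \right)} = -1 + H$
$\frac{32079}{-18553} + \frac{4358}{R{\left(198 \right)}} = \frac{32079}{-18553} + \frac{4358}{-1 + 198} = 32079 \left(- \frac{1}{18553}\right) + \frac{4358}{197} = - \frac{32079}{18553} + 4358 \cdot \frac{1}{197} = - \frac{32079}{18553} + \frac{4358}{197} = \frac{74534411}{3654941}$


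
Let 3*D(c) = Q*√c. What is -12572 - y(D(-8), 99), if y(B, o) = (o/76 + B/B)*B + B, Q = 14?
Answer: -12572 - 1757*I*√2/57 ≈ -12572.0 - 43.593*I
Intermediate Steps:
D(c) = 14*√c/3 (D(c) = (14*√c)/3 = 14*√c/3)
y(B, o) = B + B*(1 + o/76) (y(B, o) = (o*(1/76) + 1)*B + B = (o/76 + 1)*B + B = (1 + o/76)*B + B = B*(1 + o/76) + B = B + B*(1 + o/76))
-12572 - y(D(-8), 99) = -12572 - 14*√(-8)/3*(152 + 99)/76 = -12572 - 14*(2*I*√2)/3*251/76 = -12572 - 28*I*√2/3*251/76 = -12572 - 1757*I*√2/57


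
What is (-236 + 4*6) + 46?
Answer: -166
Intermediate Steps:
(-236 + 4*6) + 46 = (-236 + 24) + 46 = -212 + 46 = -166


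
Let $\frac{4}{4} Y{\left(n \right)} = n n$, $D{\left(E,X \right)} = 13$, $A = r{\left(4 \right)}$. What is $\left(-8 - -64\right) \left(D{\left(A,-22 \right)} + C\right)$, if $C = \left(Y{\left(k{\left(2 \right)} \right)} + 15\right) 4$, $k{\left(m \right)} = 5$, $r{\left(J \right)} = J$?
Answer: $9688$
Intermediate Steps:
$A = 4$
$Y{\left(n \right)} = n^{2}$ ($Y{\left(n \right)} = n n = n^{2}$)
$C = 160$ ($C = \left(5^{2} + 15\right) 4 = \left(25 + 15\right) 4 = 40 \cdot 4 = 160$)
$\left(-8 - -64\right) \left(D{\left(A,-22 \right)} + C\right) = \left(-8 - -64\right) \left(13 + 160\right) = \left(-8 + 64\right) 173 = 56 \cdot 173 = 9688$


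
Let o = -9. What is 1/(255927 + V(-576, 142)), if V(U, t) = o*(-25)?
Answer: 1/256152 ≈ 3.9039e-6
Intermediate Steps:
V(U, t) = 225 (V(U, t) = -9*(-25) = 225)
1/(255927 + V(-576, 142)) = 1/(255927 + 225) = 1/256152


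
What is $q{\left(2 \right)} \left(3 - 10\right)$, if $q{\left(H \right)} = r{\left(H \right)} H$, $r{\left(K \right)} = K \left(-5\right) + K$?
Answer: $112$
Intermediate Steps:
$r{\left(K \right)} = - 4 K$ ($r{\left(K \right)} = - 5 K + K = - 4 K$)
$q{\left(H \right)} = - 4 H^{2}$ ($q{\left(H \right)} = - 4 H H = - 4 H^{2}$)
$q{\left(2 \right)} \left(3 - 10\right) = - 4 \cdot 2^{2} \left(3 - 10\right) = \left(-4\right) 4 \left(-7\right) = \left(-16\right) \left(-7\right) = 112$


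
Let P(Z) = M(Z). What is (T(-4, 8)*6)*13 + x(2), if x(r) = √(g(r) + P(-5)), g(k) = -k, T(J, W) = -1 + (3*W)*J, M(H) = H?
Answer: -7566 + I*√7 ≈ -7566.0 + 2.6458*I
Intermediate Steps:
P(Z) = Z
T(J, W) = -1 + 3*J*W
x(r) = √(-5 - r) (x(r) = √(-r - 5) = √(-5 - r))
(T(-4, 8)*6)*13 + x(2) = ((-1 + 3*(-4)*8)*6)*13 + √(-5 - 1*2) = ((-1 - 96)*6)*13 + √(-5 - 2) = -97*6*13 + √(-7) = -582*13 + I*√7 = -7566 + I*√7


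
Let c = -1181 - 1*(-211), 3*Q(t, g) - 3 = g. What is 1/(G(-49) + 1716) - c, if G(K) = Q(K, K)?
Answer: 4948943/5102 ≈ 970.00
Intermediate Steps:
Q(t, g) = 1 + g/3
G(K) = 1 + K/3
c = -970 (c = -1181 + 211 = -970)
1/(G(-49) + 1716) - c = 1/((1 + (1/3)*(-49)) + 1716) - 1*(-970) = 1/((1 - 49/3) + 1716) + 970 = 1/(-46/3 + 1716) + 970 = 1/(5102/3) + 970 = 3/5102 + 970 = 4948943/5102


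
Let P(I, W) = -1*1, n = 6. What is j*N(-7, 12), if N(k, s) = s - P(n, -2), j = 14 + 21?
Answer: 455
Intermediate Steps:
P(I, W) = -1
j = 35
N(k, s) = 1 + s (N(k, s) = s - 1*(-1) = s + 1 = 1 + s)
j*N(-7, 12) = 35*(1 + 12) = 35*13 = 455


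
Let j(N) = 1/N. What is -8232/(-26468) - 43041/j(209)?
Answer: -59523678015/6617 ≈ -8.9956e+6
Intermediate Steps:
-8232/(-26468) - 43041/j(209) = -8232/(-26468) - 43041/(1/209) = -8232*(-1/26468) - 43041/1/209 = 2058/6617 - 43041*209 = 2058/6617 - 8995569 = -59523678015/6617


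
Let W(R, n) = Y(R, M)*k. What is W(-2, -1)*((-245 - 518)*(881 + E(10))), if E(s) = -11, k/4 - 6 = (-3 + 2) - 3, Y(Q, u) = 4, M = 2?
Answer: -21241920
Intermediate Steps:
k = 8 (k = 24 + 4*((-3 + 2) - 3) = 24 + 4*(-1 - 3) = 24 + 4*(-4) = 24 - 16 = 8)
W(R, n) = 32 (W(R, n) = 4*8 = 32)
W(-2, -1)*((-245 - 518)*(881 + E(10))) = 32*((-245 - 518)*(881 - 11)) = 32*(-763*870) = 32*(-663810) = -21241920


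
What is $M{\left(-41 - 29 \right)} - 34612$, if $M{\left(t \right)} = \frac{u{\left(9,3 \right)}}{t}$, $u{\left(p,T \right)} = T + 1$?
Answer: $- \frac{1211422}{35} \approx -34612.0$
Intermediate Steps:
$u{\left(p,T \right)} = 1 + T$
$M{\left(t \right)} = \frac{4}{t}$ ($M{\left(t \right)} = \frac{1 + 3}{t} = \frac{4}{t}$)
$M{\left(-41 - 29 \right)} - 34612 = \frac{4}{-41 - 29} - 34612 = \frac{4}{-70} - 34612 = 4 \left(- \frac{1}{70}\right) - 34612 = - \frac{2}{35} - 34612 = - \frac{1211422}{35}$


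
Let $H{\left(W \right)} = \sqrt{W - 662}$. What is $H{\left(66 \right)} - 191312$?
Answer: $-191312 + 2 i \sqrt{149} \approx -1.9131 \cdot 10^{5} + 24.413 i$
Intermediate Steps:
$H{\left(W \right)} = \sqrt{-662 + W}$
$H{\left(66 \right)} - 191312 = \sqrt{-662 + 66} - 191312 = \sqrt{-596} - 191312 = 2 i \sqrt{149} - 191312 = -191312 + 2 i \sqrt{149}$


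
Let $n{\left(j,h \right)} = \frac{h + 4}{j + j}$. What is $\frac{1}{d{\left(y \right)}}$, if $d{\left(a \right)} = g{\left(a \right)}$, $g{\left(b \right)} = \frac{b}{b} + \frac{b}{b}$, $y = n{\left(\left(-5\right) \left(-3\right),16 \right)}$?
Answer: $\frac{1}{2} \approx 0.5$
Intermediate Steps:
$n{\left(j,h \right)} = \frac{4 + h}{2 j}$
$y = \frac{2}{3}$ ($y = \frac{4 + 16}{2 \left(\left(-5\right) \left(-3\right)\right)} = \frac{1}{2} \cdot \frac{1}{15} \cdot 20 = \frac{2}{3} \approx 0.66667$)
$g{\left(b \right)} = 2$ ($g{\left(b \right)} = 1 + 1 = 2$)
$d{\left(a \right)} = 2$
$\frac{1}{d{\left(y \right)}} = \frac{1}{2}$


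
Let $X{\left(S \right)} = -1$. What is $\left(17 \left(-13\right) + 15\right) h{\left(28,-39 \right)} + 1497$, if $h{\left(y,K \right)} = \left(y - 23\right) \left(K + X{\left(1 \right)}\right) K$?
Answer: $-1605303$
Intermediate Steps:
$h{\left(y,K \right)} = K \left(-1 + K\right) \left(-23 + y\right)$ ($h{\left(y,K \right)} = \left(y - 23\right) \left(K - 1\right) K = \left(-23 + y\right) \left(-1 + K\right) K = \left(-1 + K\right) \left(-23 + y\right) K = K \left(-1 + K\right) \left(-23 + y\right)$)
$\left(17 \left(-13\right) + 15\right) h{\left(28,-39 \right)} + 1497 = \left(17 \left(-13\right) + 15\right) \left(- 39 \left(23 - 28 - -897 - 1092\right)\right) + 1497 = \left(-221 + 15\right) \left(- 39 \left(23 - 28 + 897 - 1092\right)\right) + 1497 = - 206 \left(\left(-39\right) \left(-200\right)\right) + 1497 = \left(-206\right) 7800 + 1497 = -1606800 + 1497 = -1605303$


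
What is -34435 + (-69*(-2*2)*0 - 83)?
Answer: -34518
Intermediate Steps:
-34435 + (-69*(-2*2)*0 - 83) = -34435 + (-(-276)*0 - 83) = -34435 + (-69*0 - 83) = -34435 + (0 - 83) = -34435 - 83 = -34518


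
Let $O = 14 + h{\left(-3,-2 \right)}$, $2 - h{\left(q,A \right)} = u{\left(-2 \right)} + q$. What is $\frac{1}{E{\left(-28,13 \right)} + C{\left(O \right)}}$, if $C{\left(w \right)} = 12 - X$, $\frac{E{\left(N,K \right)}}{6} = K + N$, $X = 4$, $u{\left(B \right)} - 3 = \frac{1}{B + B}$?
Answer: $- \frac{1}{82} \approx -0.012195$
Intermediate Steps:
$u{\left(B \right)} = 3 + \frac{1}{2 B}$ ($u{\left(B \right)} = 3 + \frac{1}{B + B} = 3 + \frac{1}{2 B}$)
$h{\left(q,A \right)} = - \frac{3}{4} - q$ ($h{\left(q,A \right)} = 2 - \left(\left(3 + \frac{1}{2 \left(-2\right)}\right) + q\right) = 2 - \left(\left(3 + \frac{1}{2} \left(- \frac{1}{2}\right)\right) + q\right) = 2 - \left(\left(3 - \frac{1}{4}\right) + q\right) = 2 - \left(\frac{11}{4} + q\right) = - \frac{3}{4} - q$)
$E{\left(N,K \right)} = 6 K + 6 N$ ($E{\left(N,K \right)} = 6 \left(K + N\right) = 6 K + 6 N$)
$O = \frac{65}{4}$ ($O = 14 - - \frac{9}{4} = 14 + \left(- \frac{3}{4} + 3\right) = 14 + \frac{9}{4} = \frac{65}{4} \approx 16.25$)
$C{\left(w \right)} = 8$ ($C{\left(w \right)} = 12 - 4 = 8$)
$\frac{1}{E{\left(-28,13 \right)} + C{\left(O \right)}} = \frac{1}{\left(6 \cdot 13 + 6 \left(-28\right)\right) + 8} = \frac{1}{\left(78 - 168\right) + 8} = \frac{1}{-90 + 8} = \frac{1}{-82} = - \frac{1}{82}$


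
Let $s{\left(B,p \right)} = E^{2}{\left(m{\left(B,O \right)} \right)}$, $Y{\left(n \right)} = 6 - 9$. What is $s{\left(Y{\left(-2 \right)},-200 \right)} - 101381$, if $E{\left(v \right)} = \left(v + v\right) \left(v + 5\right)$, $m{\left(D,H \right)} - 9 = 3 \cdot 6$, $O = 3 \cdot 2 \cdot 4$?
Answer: $2884603$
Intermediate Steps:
$O = 24$ ($O = 6 \cdot 4 = 24$)
$m{\left(D,H \right)} = 27$ ($m{\left(D,H \right)} = 9 + 3 \cdot 6 = 9 + 18 = 27$)
$Y{\left(n \right)} = -3$ ($Y{\left(n \right)} = 6 - 9 = -3$)
$E{\left(v \right)} = 2 v \left(5 + v\right)$
$s{\left(B,p \right)} = 2985984$ ($s{\left(B,p \right)} = \left(2 \cdot 27 \left(5 + 27\right)\right)^{2} = \left(2 \cdot 27 \cdot 32\right)^{2} = 1728^{2} = 2985984$)
$s{\left(Y{\left(-2 \right)},-200 \right)} - 101381 = 2985984 - 101381 = 2884603$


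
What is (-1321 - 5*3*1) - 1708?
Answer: -3044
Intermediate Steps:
(-1321 - 5*3*1) - 1708 = (-1321 - 15*1) - 1708 = (-1321 - 15) - 1708 = -1336 - 1708 = -3044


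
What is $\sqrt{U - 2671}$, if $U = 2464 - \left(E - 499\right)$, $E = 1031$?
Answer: $i \sqrt{739} \approx 27.185 i$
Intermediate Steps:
$U = 1932$ ($U = 2464 - \left(1031 - 499\right) = 2464 - 532 = 1932$)
$\sqrt{U - 2671} = \sqrt{1932 - 2671} = \sqrt{-739} = i \sqrt{739}$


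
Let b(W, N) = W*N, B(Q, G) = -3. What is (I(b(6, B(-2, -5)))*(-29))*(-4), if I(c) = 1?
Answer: 116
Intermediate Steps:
b(W, N) = N*W
(I(b(6, B(-2, -5)))*(-29))*(-4) = (1*(-29))*(-4) = -29*(-4) = 116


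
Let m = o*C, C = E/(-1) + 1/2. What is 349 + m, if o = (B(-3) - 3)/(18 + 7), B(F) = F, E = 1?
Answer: 8728/25 ≈ 349.12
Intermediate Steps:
C = -½ (C = 1/(-1) + 1/2 = 1*(-1) + 1*(½) = -1 + ½ = -½ ≈ -0.50000)
o = -6/25 (o = (-3 - 3)/(18 + 7) = -6/25 ≈ -0.24000)
m = 3/25 (m = -6/25*(-½) = 3/25 ≈ 0.12000)
349 + m = 349 + 3/25 = 8728/25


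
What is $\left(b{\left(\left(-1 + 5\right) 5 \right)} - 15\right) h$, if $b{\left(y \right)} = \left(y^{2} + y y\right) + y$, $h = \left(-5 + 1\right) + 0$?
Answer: $-3220$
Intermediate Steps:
$h = -4$ ($h = -4 + 0 = -4$)
$b{\left(y \right)} = y + 2 y^{2}$ ($b{\left(y \right)} = \left(y^{2} + y^{2}\right) + y = 2 y^{2} + y = y + 2 y^{2}$)
$\left(b{\left(\left(-1 + 5\right) 5 \right)} - 15\right) h = \left(\left(-1 + 5\right) 5 \left(1 + 2 \left(-1 + 5\right) 5\right) - 15\right) \left(-4\right) = \left(4 \cdot 5 \left(1 + 2 \cdot 4 \cdot 5\right) - 15\right) \left(-4\right) = \left(20 \left(1 + 2 \cdot 20\right) - 15\right) \left(-4\right) = \left(20 \left(1 + 40\right) - 15\right) \left(-4\right) = \left(20 \cdot 41 - 15\right) \left(-4\right) = \left(820 - 15\right) \left(-4\right) = 805 \left(-4\right) = -3220$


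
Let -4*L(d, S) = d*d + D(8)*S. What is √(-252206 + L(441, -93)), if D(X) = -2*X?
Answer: I*√1204793/2 ≈ 548.82*I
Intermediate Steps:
L(d, S) = 4*S - d²/4 (L(d, S) = -(d*d + (-2*8)*S)/4 = -(d² - 16*S)/4 = 4*S - d²/4)
√(-252206 + L(441, -93)) = √(-252206 + (4*(-93) - ¼*441²)) = √(-252206 + (-372 - ¼*194481)) = √(-252206 + (-372 - 194481/4)) = √(-252206 - 195969/4) = √(-1204793/4) = I*√1204793/2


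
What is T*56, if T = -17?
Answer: -952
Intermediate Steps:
T*56 = -17*56 = -952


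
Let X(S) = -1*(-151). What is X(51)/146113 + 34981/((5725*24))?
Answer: 5131926253/20075926200 ≈ 0.25563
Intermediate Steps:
X(S) = 151
X(51)/146113 + 34981/((5725*24)) = 151/146113 + 34981/((5725*24)) = 151*(1/146113) + 34981/137400 = 151/146113 + 34981*(1/137400) = 151/146113 + 34981/137400 = 5131926253/20075926200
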